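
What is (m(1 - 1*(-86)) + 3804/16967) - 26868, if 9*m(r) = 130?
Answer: -4100584258/152703 ≈ -26853.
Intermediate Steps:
m(r) = 130/9 (m(r) = (⅑)*130 = 130/9)
(m(1 - 1*(-86)) + 3804/16967) - 26868 = (130/9 + 3804/16967) - 26868 = 2239946/152703 - 26868 = -4100584258/152703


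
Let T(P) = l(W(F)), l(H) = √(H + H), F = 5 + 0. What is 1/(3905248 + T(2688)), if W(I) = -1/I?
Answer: 9763120/38127404853761 - I*√10/76254809707522 ≈ 2.5607e-7 - 4.147e-14*I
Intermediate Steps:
F = 5
l(H) = √2*√H (l(H) = √(2*H) = √2*√H)
T(P) = I*√10/5 (T(P) = √2*√(-1/5) = √2*√(-1*⅕) = √2*√(-⅕) = √2*(I*√5/5) = I*√10/5)
1/(3905248 + T(2688)) = 1/(3905248 + I*√10/5)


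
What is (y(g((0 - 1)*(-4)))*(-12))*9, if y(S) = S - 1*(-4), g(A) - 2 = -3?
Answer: -324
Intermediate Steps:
g(A) = -1 (g(A) = 2 - 3 = -1)
y(S) = 4 + S (y(S) = S + 4 = 4 + S)
(y(g((0 - 1)*(-4)))*(-12))*9 = ((4 - 1)*(-12))*9 = (3*(-12))*9 = -36*9 = -324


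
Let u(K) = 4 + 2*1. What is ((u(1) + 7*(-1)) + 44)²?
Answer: 1849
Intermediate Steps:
u(K) = 6 (u(K) = 4 + 2 = 6)
((u(1) + 7*(-1)) + 44)² = ((6 + 7*(-1)) + 44)² = ((6 - 7) + 44)² = (-1 + 44)² = 43² = 1849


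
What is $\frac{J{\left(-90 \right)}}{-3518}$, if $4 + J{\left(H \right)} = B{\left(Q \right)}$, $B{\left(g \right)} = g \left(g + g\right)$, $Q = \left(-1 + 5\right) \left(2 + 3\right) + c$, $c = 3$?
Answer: $- \frac{527}{1759} \approx -0.2996$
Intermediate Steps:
$Q = 23$ ($Q = \left(-1 + 5\right) \left(2 + 3\right) + 3 = 4 \cdot 5 + 3 = 20 + 3 = 23$)
$B{\left(g \right)} = 2 g^{2}$ ($B{\left(g \right)} = g 2 g = 2 g^{2}$)
$J{\left(H \right)} = 1054$ ($J{\left(H \right)} = -4 + 2 \cdot 23^{2} = -4 + 2 \cdot 529 = -4 + 1058 = 1054$)
$\frac{J{\left(-90 \right)}}{-3518} = \frac{1054}{-3518} = 1054 \left(- \frac{1}{3518}\right) = - \frac{527}{1759}$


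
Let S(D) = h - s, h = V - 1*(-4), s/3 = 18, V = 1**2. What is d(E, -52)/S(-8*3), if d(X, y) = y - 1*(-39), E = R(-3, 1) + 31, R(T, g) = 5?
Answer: 13/49 ≈ 0.26531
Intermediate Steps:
V = 1
s = 54 (s = 3*18 = 54)
E = 36 (E = 5 + 31 = 36)
d(X, y) = 39 + y (d(X, y) = y + 39 = 39 + y)
h = 5 (h = 1 - 1*(-4) = 1 + 4 = 5)
S(D) = -49 (S(D) = 5 - 1*54 = 5 - 54 = -49)
d(E, -52)/S(-8*3) = (39 - 52)/(-49) = -13*(-1/49) = 13/49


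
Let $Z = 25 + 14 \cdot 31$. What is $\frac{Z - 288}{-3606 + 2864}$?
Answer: $- \frac{171}{742} \approx -0.23046$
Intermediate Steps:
$Z = 459$ ($Z = 25 + 434 = 459$)
$\frac{Z - 288}{-3606 + 2864} = \frac{459 - 288}{-3606 + 2864} = \frac{171}{-742} = 171 \left(- \frac{1}{742}\right) = - \frac{171}{742}$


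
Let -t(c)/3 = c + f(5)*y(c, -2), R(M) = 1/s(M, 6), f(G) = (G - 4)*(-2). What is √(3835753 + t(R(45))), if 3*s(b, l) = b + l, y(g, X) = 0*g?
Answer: √1108532566/17 ≈ 1958.5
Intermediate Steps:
f(G) = 8 - 2*G (f(G) = (-4 + G)*(-2) = 8 - 2*G)
y(g, X) = 0
s(b, l) = b/3 + l/3 (s(b, l) = (b + l)/3 = b/3 + l/3)
R(M) = 1/(2 + M/3) (R(M) = 1/(M/3 + (⅓)*6) = 1/(M/3 + 2) = 1/(2 + M/3))
t(c) = -3*c (t(c) = -3*(c + (8 - 2*5)*0) = -3*(c + (8 - 10)*0) = -3*(c - 2*0) = -3*(c + 0) = -3*c)
√(3835753 + t(R(45))) = √(3835753 - 9/(6 + 45)) = √(3835753 - 9/51) = √(3835753 - 3*1/17) = √(3835753 - 3/17) = √(65207798/17) = √1108532566/17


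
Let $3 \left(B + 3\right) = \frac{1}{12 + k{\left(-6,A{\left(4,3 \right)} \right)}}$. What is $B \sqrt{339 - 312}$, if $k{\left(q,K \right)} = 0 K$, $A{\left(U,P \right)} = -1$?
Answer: $- \frac{107 \sqrt{3}}{12} \approx -15.444$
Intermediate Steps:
$k{\left(q,K \right)} = 0$
$B = - \frac{107}{36}$ ($B = -3 + \frac{1}{3 \left(12 + 0\right)} = -3 + \frac{1}{3 \cdot 12} = -3 + \frac{1}{3} \cdot \frac{1}{12} = -3 + \frac{1}{36} = - \frac{107}{36} \approx -2.9722$)
$B \sqrt{339 - 312} = - \frac{107 \sqrt{339 - 312}}{36} = - \frac{107 \sqrt{27}}{36} = - \frac{107 \cdot 3 \sqrt{3}}{36} = - \frac{107 \sqrt{3}}{12}$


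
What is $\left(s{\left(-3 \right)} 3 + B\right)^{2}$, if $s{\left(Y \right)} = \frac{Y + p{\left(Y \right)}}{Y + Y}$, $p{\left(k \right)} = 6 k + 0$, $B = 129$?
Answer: $\frac{77841}{4} \approx 19460.0$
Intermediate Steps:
$p{\left(k \right)} = 6 k$
$s{\left(Y \right)} = \frac{7}{2}$ ($s{\left(Y \right)} = \frac{Y + 6 Y}{Y + Y} = \frac{7 Y}{2 Y} = 7 Y \frac{1}{2 Y} = \frac{7}{2}$)
$\left(s{\left(-3 \right)} 3 + B\right)^{2} = \left(\frac{7}{2} \cdot 3 + 129\right)^{2} = \left(\frac{21}{2} + 129\right)^{2} = \left(\frac{279}{2}\right)^{2} = \frac{77841}{4}$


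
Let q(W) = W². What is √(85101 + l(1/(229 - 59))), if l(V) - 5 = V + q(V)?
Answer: √2459563571/170 ≈ 291.73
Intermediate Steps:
l(V) = 5 + V + V² (l(V) = 5 + (V + V²) = 5 + V + V²)
√(85101 + l(1/(229 - 59))) = √(85101 + (5 + 1/(229 - 59) + (1/(229 - 59))²)) = √(85101 + (5 + 1/170 + (1/170)²)) = √(85101 + (5 + 1/170 + 1/28900)) = √(85101 + 144671/28900) = √(2459563571/28900) = √2459563571/170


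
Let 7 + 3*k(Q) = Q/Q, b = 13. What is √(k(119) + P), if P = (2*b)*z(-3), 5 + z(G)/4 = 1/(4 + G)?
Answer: I*√418 ≈ 20.445*I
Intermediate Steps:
z(G) = -20 + 4/(4 + G)
k(Q) = -2 (k(Q) = -7/3 + (Q/Q)/3 = -7/3 + (⅓)*1 = -7/3 + ⅓ = -2)
P = -416 (P = (2*13)*(4*(-19 - 5*(-3))/(4 - 3)) = 26*(4*(-19 + 15)/1) = 26*(4*1*(-4)) = 26*(-16) = -416)
√(k(119) + P) = √(-2 - 416) = √(-418) = I*√418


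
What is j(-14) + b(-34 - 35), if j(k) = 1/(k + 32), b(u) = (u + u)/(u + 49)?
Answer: 313/45 ≈ 6.9556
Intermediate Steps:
b(u) = 2*u/(49 + u) (b(u) = (2*u)/(49 + u) = 2*u/(49 + u))
j(k) = 1/(32 + k)
j(-14) + b(-34 - 35) = 1/(32 - 14) + 2*(-34 - 35)/(49 + (-34 - 35)) = 1/18 + 2*(-69)/(49 - 69) = 1/18 + 2*(-69)/(-20) = 1/18 + 2*(-69)*(-1/20) = 1/18 + 69/10 = 313/45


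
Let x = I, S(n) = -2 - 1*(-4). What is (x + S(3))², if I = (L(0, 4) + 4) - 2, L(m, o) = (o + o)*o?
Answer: 1296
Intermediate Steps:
L(m, o) = 2*o² (L(m, o) = (2*o)*o = 2*o²)
S(n) = 2 (S(n) = -2 + 4 = 2)
I = 34 (I = (2*4² + 4) - 2 = (2*16 + 4) - 2 = (32 + 4) - 2 = 36 - 2 = 34)
x = 34
(x + S(3))² = (34 + 2)² = 36² = 1296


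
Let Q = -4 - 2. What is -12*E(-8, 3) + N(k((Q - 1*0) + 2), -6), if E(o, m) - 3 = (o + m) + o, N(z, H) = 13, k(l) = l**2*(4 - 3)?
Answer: 133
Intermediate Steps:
Q = -6
k(l) = l**2 (k(l) = l**2*1 = l**2)
E(o, m) = 3 + m + 2*o (E(o, m) = 3 + ((o + m) + o) = 3 + ((m + o) + o) = 3 + (m + 2*o) = 3 + m + 2*o)
-12*E(-8, 3) + N(k((Q - 1*0) + 2), -6) = -12*(3 + 3 + 2*(-8)) + 13 = -12*(3 + 3 - 16) + 13 = -12*(-10) + 13 = 120 + 13 = 133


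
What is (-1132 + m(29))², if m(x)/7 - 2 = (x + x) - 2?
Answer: 527076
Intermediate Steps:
m(x) = 14*x (m(x) = 14 + 7*((x + x) - 2) = 14 + 7*(2*x - 2) = 14 + 7*(-2 + 2*x) = 14 + (-14 + 14*x) = 14*x)
(-1132 + m(29))² = (-1132 + 14*29)² = (-1132 + 406)² = (-726)² = 527076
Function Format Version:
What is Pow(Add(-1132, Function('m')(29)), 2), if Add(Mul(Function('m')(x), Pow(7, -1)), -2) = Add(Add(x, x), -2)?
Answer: 527076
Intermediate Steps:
Function('m')(x) = Mul(14, x) (Function('m')(x) = Add(14, Mul(7, Add(Add(x, x), -2))) = Add(14, Mul(7, Add(Mul(2, x), -2))) = Add(14, Mul(7, Add(-2, Mul(2, x)))) = Add(14, Add(-14, Mul(14, x))) = Mul(14, x))
Pow(Add(-1132, Function('m')(29)), 2) = Pow(Add(-1132, Mul(14, 29)), 2) = Pow(Add(-1132, 406), 2) = Pow(-726, 2) = 527076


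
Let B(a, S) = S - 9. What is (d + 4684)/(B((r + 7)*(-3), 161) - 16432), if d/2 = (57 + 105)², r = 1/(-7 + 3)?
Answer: -14293/4070 ≈ -3.5118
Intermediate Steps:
r = -¼ (r = 1/(-4) = -¼ ≈ -0.25000)
B(a, S) = -9 + S
d = 52488 (d = 2*(57 + 105)² = 2*162² = 2*26244 = 52488)
(d + 4684)/(B((r + 7)*(-3), 161) - 16432) = (52488 + 4684)/((-9 + 161) - 16432) = 57172/(152 - 16432) = 57172/(-16280) = 57172*(-1/16280) = -14293/4070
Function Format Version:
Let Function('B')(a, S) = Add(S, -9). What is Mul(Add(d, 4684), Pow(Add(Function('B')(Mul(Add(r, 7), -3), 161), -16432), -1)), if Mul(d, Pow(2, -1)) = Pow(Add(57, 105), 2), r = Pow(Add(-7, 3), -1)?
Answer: Rational(-14293, 4070) ≈ -3.5118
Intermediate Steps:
r = Rational(-1, 4) (r = Pow(-4, -1) = Rational(-1, 4) ≈ -0.25000)
Function('B')(a, S) = Add(-9, S)
d = 52488 (d = Mul(2, Pow(Add(57, 105), 2)) = Mul(2, Pow(162, 2)) = Mul(2, 26244) = 52488)
Mul(Add(d, 4684), Pow(Add(Function('B')(Mul(Add(r, 7), -3), 161), -16432), -1)) = Mul(Add(52488, 4684), Pow(Add(Add(-9, 161), -16432), -1)) = Mul(57172, Pow(Add(152, -16432), -1)) = Mul(57172, Pow(-16280, -1)) = Mul(57172, Rational(-1, 16280)) = Rational(-14293, 4070)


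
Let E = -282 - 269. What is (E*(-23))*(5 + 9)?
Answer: 177422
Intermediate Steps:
E = -551
(E*(-23))*(5 + 9) = (-551*(-23))*(5 + 9) = 12673*14 = 177422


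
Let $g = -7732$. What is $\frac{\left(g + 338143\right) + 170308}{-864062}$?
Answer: $- \frac{500719}{864062} \approx -0.57949$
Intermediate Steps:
$\frac{\left(g + 338143\right) + 170308}{-864062} = \frac{\left(-7732 + 338143\right) + 170308}{-864062} = \left(330411 + 170308\right) \left(- \frac{1}{864062}\right) = 500719 \left(- \frac{1}{864062}\right) = - \frac{500719}{864062}$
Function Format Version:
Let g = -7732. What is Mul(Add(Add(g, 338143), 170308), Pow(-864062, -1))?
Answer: Rational(-500719, 864062) ≈ -0.57949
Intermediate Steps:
Mul(Add(Add(g, 338143), 170308), Pow(-864062, -1)) = Mul(Add(Add(-7732, 338143), 170308), Pow(-864062, -1)) = Mul(Add(330411, 170308), Rational(-1, 864062)) = Mul(500719, Rational(-1, 864062)) = Rational(-500719, 864062)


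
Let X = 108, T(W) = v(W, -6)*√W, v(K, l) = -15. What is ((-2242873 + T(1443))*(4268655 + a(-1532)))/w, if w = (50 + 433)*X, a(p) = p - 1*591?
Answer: -2392322356609/13041 - 5333165*√1443/4347 ≈ -1.8349e+8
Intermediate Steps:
a(p) = -591 + p (a(p) = p - 591 = -591 + p)
T(W) = -15*√W
w = 52164 (w = (50 + 433)*108 = 483*108 = 52164)
((-2242873 + T(1443))*(4268655 + a(-1532)))/w = ((-2242873 - 15*√1443)*(4268655 + (-591 - 1532)))/52164 = ((-2242873 - 15*√1443)*(4268655 - 2123))*(1/52164) = ((-2242873 - 15*√1443)*4266532)*(1/52164) = (-9569289426436 - 63997980*√1443)*(1/52164) = -2392322356609/13041 - 5333165*√1443/4347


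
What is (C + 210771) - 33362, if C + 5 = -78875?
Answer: 98529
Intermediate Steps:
C = -78880 (C = -5 - 78875 = -78880)
(C + 210771) - 33362 = (-78880 + 210771) - 33362 = 131891 - 33362 = 98529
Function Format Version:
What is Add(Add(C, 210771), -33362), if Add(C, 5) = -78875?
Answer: 98529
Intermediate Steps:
C = -78880 (C = Add(-5, -78875) = -78880)
Add(Add(C, 210771), -33362) = Add(Add(-78880, 210771), -33362) = Add(131891, -33362) = 98529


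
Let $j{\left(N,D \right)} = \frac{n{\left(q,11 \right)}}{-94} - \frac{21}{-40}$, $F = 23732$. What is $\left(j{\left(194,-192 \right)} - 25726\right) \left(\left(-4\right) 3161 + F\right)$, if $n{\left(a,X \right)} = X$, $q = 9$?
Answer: $- \frac{67032660618}{235} \approx -2.8525 \cdot 10^{8}$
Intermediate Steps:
$j{\left(N,D \right)} = \frac{767}{1880}$ ($j{\left(N,D \right)} = \frac{11}{-94} - \frac{21}{-40} = 11 \left(- \frac{1}{94}\right) - - \frac{21}{40} = - \frac{11}{94} + \frac{21}{40} = \frac{767}{1880}$)
$\left(j{\left(194,-192 \right)} - 25726\right) \left(\left(-4\right) 3161 + F\right) = \left(\frac{767}{1880} - 25726\right) \left(\left(-4\right) 3161 + 23732\right) = - \frac{48364113 \left(-12644 + 23732\right)}{1880} = \left(- \frac{48364113}{1880}\right) 11088 = - \frac{67032660618}{235}$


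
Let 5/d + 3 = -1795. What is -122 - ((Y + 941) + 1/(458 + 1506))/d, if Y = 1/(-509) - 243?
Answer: 626992480127/2499190 ≈ 2.5088e+5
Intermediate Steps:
d = -5/1798 (d = 5/(-3 - 1795) = 5/(-1798) = 5*(-1/1798) = -5/1798 ≈ -0.0027809)
Y = -123688/509 (Y = -1/509 - 243 = -123688/509 ≈ -243.00)
-122 - ((Y + 941) + 1/(458 + 1506))/d = -122 - ((-123688/509 + 941) + 1/(458 + 1506))/(-5/1798) = -122 - (355281/509 + 1/1964)*(-1798)/5 = -122 - 697772393*(-1798)/(999676*5) = -122 - 1*(-627297381307/2499190) = -122 + 627297381307/2499190 = 626992480127/2499190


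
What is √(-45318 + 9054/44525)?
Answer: 4*I*√224603568111/8905 ≈ 212.88*I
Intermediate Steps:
√(-45318 + 9054/44525) = √(-2017774896/44525) = 4*I*√224603568111/8905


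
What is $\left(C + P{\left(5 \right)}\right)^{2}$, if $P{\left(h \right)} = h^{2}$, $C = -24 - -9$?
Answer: $100$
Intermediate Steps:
$C = -15$ ($C = -24 + 9 = -15$)
$\left(C + P{\left(5 \right)}\right)^{2} = \left(-15 + 5^{2}\right)^{2} = \left(-15 + 25\right)^{2} = 10^{2} = 100$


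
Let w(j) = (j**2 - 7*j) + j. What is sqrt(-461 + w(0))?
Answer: I*sqrt(461) ≈ 21.471*I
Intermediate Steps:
w(j) = j**2 - 6*j
sqrt(-461 + w(0)) = sqrt(-461 + 0*(-6 + 0)) = sqrt(-461 + 0*(-6)) = sqrt(-461 + 0) = sqrt(-461) = I*sqrt(461)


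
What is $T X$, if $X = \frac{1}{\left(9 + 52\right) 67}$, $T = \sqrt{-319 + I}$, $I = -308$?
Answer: $\frac{i \sqrt{627}}{4087} \approx 0.0061267 i$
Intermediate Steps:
$T = i \sqrt{627}$ ($T = \sqrt{-319 - 308} = \sqrt{-627} = i \sqrt{627} \approx 25.04 i$)
$X = \frac{1}{4087}$ ($X = \frac{1}{61} \cdot \frac{1}{67} = \frac{1}{4087} \approx 0.00024468$)
$T X = i \sqrt{627} \cdot \frac{1}{4087} = \frac{i \sqrt{627}}{4087}$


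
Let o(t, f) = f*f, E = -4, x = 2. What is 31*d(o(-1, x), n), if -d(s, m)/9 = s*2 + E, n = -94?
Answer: -1116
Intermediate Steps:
o(t, f) = f**2
d(s, m) = 36 - 18*s (d(s, m) = -9*(s*2 - 4) = -9*(2*s - 4) = -9*(-4 + 2*s) = 36 - 18*s)
31*d(o(-1, x), n) = 31*(36 - 18*2**2) = 31*(36 - 18*4) = 31*(36 - 72) = 31*(-36) = -1116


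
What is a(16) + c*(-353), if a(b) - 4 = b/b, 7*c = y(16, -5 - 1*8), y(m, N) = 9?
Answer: -3142/7 ≈ -448.86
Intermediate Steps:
c = 9/7 (c = (⅐)*9 = 9/7 ≈ 1.2857)
a(b) = 5 (a(b) = 4 + b/b = 4 + 1 = 5)
a(16) + c*(-353) = 5 + (9/7)*(-353) = 5 - 3177/7 = -3142/7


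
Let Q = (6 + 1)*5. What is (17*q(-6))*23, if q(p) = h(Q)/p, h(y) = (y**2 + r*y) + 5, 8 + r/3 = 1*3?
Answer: -91885/2 ≈ -45943.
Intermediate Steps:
r = -15 (r = -24 + 3*(1*3) = -24 + 3*3 = -24 + 9 = -15)
Q = 35 (Q = 7*5 = 35)
h(y) = 5 + y**2 - 15*y (h(y) = (y**2 - 15*y) + 5 = 5 + y**2 - 15*y)
q(p) = 705/p (q(p) = (5 + 35**2 - 15*35)/p = (5 + 1225 - 525)/p = 705/p)
(17*q(-6))*23 = (17*(705/(-6)))*23 = (17*(705*(-1/6)))*23 = (17*(-235/2))*23 = -3995/2*23 = -91885/2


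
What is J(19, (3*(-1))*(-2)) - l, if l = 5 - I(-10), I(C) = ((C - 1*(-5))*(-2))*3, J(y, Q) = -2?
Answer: 23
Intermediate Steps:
I(C) = -30 - 6*C (I(C) = ((C + 5)*(-2))*3 = ((5 + C)*(-2))*3 = (-10 - 2*C)*3 = -30 - 6*C)
l = -25 (l = 5 - (-30 - 6*(-10)) = 5 - (-30 + 60) = 5 - 1*30 = 5 - 30 = -25)
J(19, (3*(-1))*(-2)) - l = -2 - 1*(-25) = -2 + 25 = 23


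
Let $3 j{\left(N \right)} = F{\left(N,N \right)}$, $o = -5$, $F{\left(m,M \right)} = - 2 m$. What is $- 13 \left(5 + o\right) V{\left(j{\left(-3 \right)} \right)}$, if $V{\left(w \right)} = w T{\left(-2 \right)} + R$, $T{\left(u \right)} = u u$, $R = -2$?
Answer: $0$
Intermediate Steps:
$T{\left(u \right)} = u^{2}$
$j{\left(N \right)} = - \frac{2 N}{3}$ ($j{\left(N \right)} = \frac{\left(-2\right) N}{3} = - \frac{2 N}{3}$)
$V{\left(w \right)} = -2 + 4 w$ ($V{\left(w \right)} = w \left(-2\right)^{2} - 2 = w 4 - 2 = 4 w - 2 = -2 + 4 w$)
$- 13 \left(5 + o\right) V{\left(j{\left(-3 \right)} \right)} = - 13 \left(5 - 5\right) \left(-2 + 4 \left(\left(- \frac{2}{3}\right) \left(-3\right)\right)\right) = \left(-13\right) 0 \left(-2 + 4 \cdot 2\right) = 0 \left(-2 + 8\right) = 0 \cdot 6 = 0$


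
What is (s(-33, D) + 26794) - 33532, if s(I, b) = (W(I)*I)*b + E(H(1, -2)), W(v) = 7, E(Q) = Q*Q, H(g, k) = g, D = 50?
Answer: -18287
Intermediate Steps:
E(Q) = Q²
s(I, b) = 1 + 7*I*b (s(I, b) = (7*I)*b + 1² = 7*I*b + 1 = 1 + 7*I*b)
(s(-33, D) + 26794) - 33532 = ((1 + 7*(-33)*50) + 26794) - 33532 = ((1 - 11550) + 26794) - 33532 = (-11549 + 26794) - 33532 = 15245 - 33532 = -18287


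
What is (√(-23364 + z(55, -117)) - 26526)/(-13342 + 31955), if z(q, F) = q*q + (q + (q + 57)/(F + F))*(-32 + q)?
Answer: -26526/18613 + I*√29028298/725907 ≈ -1.4251 + 0.0074221*I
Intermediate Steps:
z(q, F) = q² + (-32 + q)*(q + (57 + q)/(2*F)) (z(q, F) = q² + (q + (57 + q)/((2*F)))*(-32 + q) = q² + (q + (57 + q)*(1/(2*F)))*(-32 + q) = q² + (q + (57 + q)/(2*F))*(-32 + q) = q² + (-32 + q)*(q + (57 + q)/(2*F)))
(√(-23364 + z(55, -117)) - 26526)/(-13342 + 31955) = (√(-23364 + (½)*(-1824 + 55² + 25*55 + 4*(-117)*55*(-16 + 55))/(-117)) - 26526)/(-13342 + 31955) = (√(-23364 + (½)*(-1/117)*(-1824 + 3025 + 1375 + 4*(-117)*55*39)) - 26526)/18613 = (√(-23364 + (½)*(-1/117)*(-1824 + 3025 + 1375 - 1003860)) - 26526)*(1/18613) = (√(-23364 + (½)*(-1/117)*(-1001284)) - 26526)*(1/18613) = (√(-23364 + 500642/117) - 26526)*(1/18613) = (√(-2232946/117) - 26526)*(1/18613) = (I*√29028298/39 - 26526)*(1/18613) = (-26526 + I*√29028298/39)*(1/18613) = -26526/18613 + I*√29028298/725907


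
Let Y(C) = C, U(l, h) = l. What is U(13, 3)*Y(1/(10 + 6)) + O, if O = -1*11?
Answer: -163/16 ≈ -10.188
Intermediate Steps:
O = -11
U(13, 3)*Y(1/(10 + 6)) + O = 13/(10 + 6) - 11 = 13/16 - 11 = -163/16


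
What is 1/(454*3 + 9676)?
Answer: 1/11038 ≈ 9.0596e-5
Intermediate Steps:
1/(454*3 + 9676) = 1/(1362 + 9676) = 1/11038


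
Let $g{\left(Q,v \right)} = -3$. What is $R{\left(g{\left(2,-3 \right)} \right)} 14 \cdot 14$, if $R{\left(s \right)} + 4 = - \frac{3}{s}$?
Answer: $-588$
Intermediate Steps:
$R{\left(s \right)} = -4 - \frac{3}{s}$
$R{\left(g{\left(2,-3 \right)} \right)} 14 \cdot 14 = \left(-4 - \frac{3}{-3}\right) 14 \cdot 14 = \left(-4 - -1\right) 14 \cdot 14 = \left(-4 + 1\right) 14 \cdot 14 = \left(-3\right) 14 \cdot 14 = \left(-42\right) 14 = -588$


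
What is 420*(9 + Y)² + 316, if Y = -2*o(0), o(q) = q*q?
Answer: 34336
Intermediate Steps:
o(q) = q²
Y = 0 (Y = -2*0² = -2*0 = 0)
420*(9 + Y)² + 316 = 420*(9 + 0)² + 316 = 420*9² + 316 = 420*81 + 316 = 34020 + 316 = 34336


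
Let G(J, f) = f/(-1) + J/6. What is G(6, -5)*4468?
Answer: 26808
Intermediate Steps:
G(J, f) = -f + J/6 (G(J, f) = f*(-1) + J*(1/6) = -f + J/6)
G(6, -5)*4468 = (-1*(-5) + (1/6)*6)*4468 = (5 + 1)*4468 = 6*4468 = 26808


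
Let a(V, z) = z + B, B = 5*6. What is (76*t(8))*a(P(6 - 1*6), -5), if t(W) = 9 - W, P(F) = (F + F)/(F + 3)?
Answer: 1900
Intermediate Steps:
P(F) = 2*F/(3 + F) (P(F) = (2*F)/(3 + F) = 2*F/(3 + F))
B = 30
a(V, z) = 30 + z (a(V, z) = z + 30 = 30 + z)
(76*t(8))*a(P(6 - 1*6), -5) = (76*(9 - 1*8))*(30 - 5) = (76*(9 - 8))*25 = (76*1)*25 = 76*25 = 1900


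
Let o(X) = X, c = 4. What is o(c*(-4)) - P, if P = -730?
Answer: 714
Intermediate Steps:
o(c*(-4)) - P = 4*(-4) - 1*(-730) = -16 + 730 = 714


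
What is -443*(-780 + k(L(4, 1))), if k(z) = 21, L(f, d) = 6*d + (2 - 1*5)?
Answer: 336237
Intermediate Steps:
L(f, d) = -3 + 6*d (L(f, d) = 6*d + (2 - 5) = 6*d - 3 = -3 + 6*d)
-443*(-780 + k(L(4, 1))) = -443*(-780 + 21) = -443*(-759) = 336237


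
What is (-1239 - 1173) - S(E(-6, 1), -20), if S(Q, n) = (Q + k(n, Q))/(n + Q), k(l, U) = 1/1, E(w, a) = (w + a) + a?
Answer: -19297/8 ≈ -2412.1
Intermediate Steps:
E(w, a) = w + 2*a (E(w, a) = (a + w) + a = w + 2*a)
k(l, U) = 1
S(Q, n) = (1 + Q)/(Q + n) (S(Q, n) = (Q + 1)/(n + Q) = (1 + Q)/(Q + n))
(-1239 - 1173) - S(E(-6, 1), -20) = (-1239 - 1173) - (1 + (-6 + 2*1))/((-6 + 2*1) - 20) = -2412 - (1 + (-6 + 2))/((-6 + 2) - 20) = -2412 - (1 - 4)/(-4 - 20) = -2412 - (-3)/(-24) = -2412 - (-1)*(-3)/24 = -2412 - 1*⅛ = -2412 - ⅛ = -19297/8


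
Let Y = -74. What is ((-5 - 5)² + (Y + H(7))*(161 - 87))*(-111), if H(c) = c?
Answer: 539238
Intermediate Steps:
((-5 - 5)² + (Y + H(7))*(161 - 87))*(-111) = ((-5 - 5)² + (-74 + 7)*(161 - 87))*(-111) = ((-10)² - 67*74)*(-111) = (100 - 4958)*(-111) = -4858*(-111) = 539238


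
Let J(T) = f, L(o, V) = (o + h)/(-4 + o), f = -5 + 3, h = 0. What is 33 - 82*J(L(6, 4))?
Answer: 197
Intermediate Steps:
f = -2
L(o, V) = o/(-4 + o) (L(o, V) = (o + 0)/(-4 + o) = o/(-4 + o))
J(T) = -2
33 - 82*J(L(6, 4)) = 33 - 82*(-2) = 33 + 164 = 197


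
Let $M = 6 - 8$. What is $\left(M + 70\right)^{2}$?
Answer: $4624$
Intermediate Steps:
$M = -2$ ($M = 6 - 8 = -2$)
$\left(M + 70\right)^{2} = \left(-2 + 70\right)^{2} = 68^{2} = 4624$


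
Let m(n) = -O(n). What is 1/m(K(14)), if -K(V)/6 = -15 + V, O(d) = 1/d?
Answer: -6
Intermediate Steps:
K(V) = 90 - 6*V (K(V) = -6*(-15 + V) = 90 - 6*V)
m(n) = -1/n
1/m(K(14)) = 1/(-1/(90 - 6*14)) = 1/(-1/(90 - 84)) = 1/(-1/6) = 1/(-1*⅙) = 1/(-⅙) = -6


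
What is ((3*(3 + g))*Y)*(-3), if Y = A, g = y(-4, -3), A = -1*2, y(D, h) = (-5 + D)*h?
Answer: 540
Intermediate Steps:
y(D, h) = h*(-5 + D)
A = -2
g = 27 (g = -3*(-5 - 4) = -3*(-9) = 27)
Y = -2
((3*(3 + g))*Y)*(-3) = ((3*(3 + 27))*(-2))*(-3) = ((3*30)*(-2))*(-3) = (90*(-2))*(-3) = -180*(-3) = 540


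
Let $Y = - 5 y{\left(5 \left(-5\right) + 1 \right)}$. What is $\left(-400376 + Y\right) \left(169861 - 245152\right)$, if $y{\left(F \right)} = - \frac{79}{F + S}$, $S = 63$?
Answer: $\frac{391871309093}{13} \approx 3.0144 \cdot 10^{10}$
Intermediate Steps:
$y{\left(F \right)} = - \frac{79}{63 + F}$ ($y{\left(F \right)} = - \frac{79}{F + 63} = - \frac{79}{63 + F}$)
$Y = \frac{395}{39}$ ($Y = - 5 \left(- \frac{79}{63 + \left(5 \left(-5\right) + 1\right)}\right) = - 5 \left(- \frac{79}{63 + \left(-25 + 1\right)}\right) = - 5 \left(- \frac{79}{63 - 24}\right) = - 5 \left(- \frac{79}{39}\right) = - 5 \left(\left(-79\right) \frac{1}{39}\right) = \left(-5\right) \left(- \frac{79}{39}\right) = \frac{395}{39} \approx 10.128$)
$\left(-400376 + Y\right) \left(169861 - 245152\right) = \left(-400376 + \frac{395}{39}\right) \left(169861 - 245152\right) = \left(- \frac{15614269}{39}\right) \left(-75291\right) = \frac{391871309093}{13}$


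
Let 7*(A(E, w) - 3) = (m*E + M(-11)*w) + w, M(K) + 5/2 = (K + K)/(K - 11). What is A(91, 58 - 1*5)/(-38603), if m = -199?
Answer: 36229/540442 ≈ 0.067036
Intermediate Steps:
M(K) = -5/2 + 2*K/(-11 + K) (M(K) = -5/2 + (K + K)/(K - 11) = -5/2 + (2*K)/(-11 + K) = -5/2 + 2*K/(-11 + K))
A(E, w) = 3 - 199*E/7 - w/14 (A(E, w) = 3 + ((-199*E + ((55 - 1*(-11))/(2*(-11 - 11)))*w) + w)/7 = 3 + ((-199*E + ((½)*(55 + 11)/(-22))*w) + w)/7 = 3 + ((-199*E + ((½)*(-1/22)*66)*w) + w)/7 = 3 + ((-199*E - 3*w/2) + w)/7 = 3 + (-199*E - w/2)/7 = 3 + (-199*E/7 - w/14) = 3 - 199*E/7 - w/14)
A(91, 58 - 1*5)/(-38603) = (3 - 199/7*91 - (58 - 1*5)/14)/(-38603) = (3 - 2587 - (58 - 5)/14)*(-1/38603) = (3 - 2587 - 1/14*53)*(-1/38603) = (3 - 2587 - 53/14)*(-1/38603) = -36229/14*(-1/38603) = 36229/540442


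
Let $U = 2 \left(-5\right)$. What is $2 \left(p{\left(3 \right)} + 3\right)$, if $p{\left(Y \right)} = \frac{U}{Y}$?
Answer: $- \frac{2}{3} \approx -0.66667$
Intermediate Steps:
$U = -10$
$p{\left(Y \right)} = - \frac{10}{Y}$
$2 \left(p{\left(3 \right)} + 3\right) = 2 \left(- \frac{10}{3} + 3\right) = 2 \left(- \frac{1}{3}\right) = - \frac{2}{3}$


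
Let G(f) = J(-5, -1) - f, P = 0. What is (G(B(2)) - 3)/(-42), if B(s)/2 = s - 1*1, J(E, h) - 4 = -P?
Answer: 1/42 ≈ 0.023810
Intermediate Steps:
J(E, h) = 4 (J(E, h) = 4 - 1*0 = 4 + 0 = 4)
B(s) = -2 + 2*s (B(s) = 2*(s - 1*1) = 2*(s - 1) = 2*(-1 + s) = -2 + 2*s)
G(f) = 4 - f
(G(B(2)) - 3)/(-42) = ((4 - (-2 + 2*2)) - 3)/(-42) = -((4 - (-2 + 4)) - 3)/42 = -((4 - 1*2) - 3)/42 = -((4 - 2) - 3)/42 = -(2 - 3)/42 = -1/42*(-1) = 1/42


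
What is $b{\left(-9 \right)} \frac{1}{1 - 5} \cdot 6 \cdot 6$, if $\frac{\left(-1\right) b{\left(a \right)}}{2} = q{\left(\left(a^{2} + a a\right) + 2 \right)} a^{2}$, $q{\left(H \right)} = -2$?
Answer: $-2916$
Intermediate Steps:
$b{\left(a \right)} = 4 a^{2}$ ($b{\left(a \right)} = - 2 \left(- 2 a^{2}\right) = 4 a^{2}$)
$b{\left(-9 \right)} \frac{1}{1 - 5} \cdot 6 \cdot 6 = 4 \left(-9\right)^{2} \frac{1}{1 - 5} \cdot 6 \cdot 6 = 4 \cdot 81 \frac{1}{-4} \cdot 6 \cdot 6 = 324 \left(- \frac{1}{4}\right) 6 \cdot 6 = 324 \left(\left(- \frac{3}{2}\right) 6\right) = 324 \left(-9\right) = -2916$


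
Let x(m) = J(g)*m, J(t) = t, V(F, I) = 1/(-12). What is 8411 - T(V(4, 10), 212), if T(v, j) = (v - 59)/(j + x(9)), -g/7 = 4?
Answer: 4036571/480 ≈ 8409.5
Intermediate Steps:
g = -28 (g = -7*4 = -28)
V(F, I) = -1/12 (V(F, I) = 1*(-1/12) = -1/12)
x(m) = -28*m
T(v, j) = (-59 + v)/(-252 + j) (T(v, j) = (v - 59)/(j - 28*9) = (-59 + v)/(j - 252) = (-59 + v)/(-252 + j))
8411 - T(V(4, 10), 212) = 8411 - (-59 - 1/12)/(-252 + 212) = 8411 - (-709)/((-40)*12) = 8411 - (-1)*(-709)/(40*12) = 8411 - 1*709/480 = 8411 - 709/480 = 4036571/480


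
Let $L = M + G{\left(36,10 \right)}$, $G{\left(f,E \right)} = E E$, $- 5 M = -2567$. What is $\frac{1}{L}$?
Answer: $\frac{5}{3067} \approx 0.0016303$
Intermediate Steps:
$M = \frac{2567}{5}$ ($M = \left(- \frac{1}{5}\right) \left(-2567\right) = \frac{2567}{5} \approx 513.4$)
$G{\left(f,E \right)} = E^{2}$
$L = \frac{3067}{5}$ ($L = \frac{2567}{5} + 10^{2} = \frac{2567}{5} + 100 = \frac{3067}{5} \approx 613.4$)
$\frac{1}{L} = \frac{1}{\frac{3067}{5}} = \frac{5}{3067}$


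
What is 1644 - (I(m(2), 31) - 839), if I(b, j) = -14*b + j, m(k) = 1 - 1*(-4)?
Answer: 2522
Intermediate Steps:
m(k) = 5 (m(k) = 1 + 4 = 5)
I(b, j) = j - 14*b
1644 - (I(m(2), 31) - 839) = 1644 - ((31 - 14*5) - 839) = 1644 - ((31 - 70) - 839) = 1644 - (-39 - 839) = 1644 - 1*(-878) = 1644 + 878 = 2522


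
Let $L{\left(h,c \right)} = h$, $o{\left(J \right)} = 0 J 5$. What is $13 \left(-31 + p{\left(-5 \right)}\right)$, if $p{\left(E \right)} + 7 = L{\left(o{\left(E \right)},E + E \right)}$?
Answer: $-494$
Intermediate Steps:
$o{\left(J \right)} = 0$ ($o{\left(J \right)} = 0 \cdot 5 = 0$)
$p{\left(E \right)} = -7$ ($p{\left(E \right)} = -7 + 0 = -7$)
$13 \left(-31 + p{\left(-5 \right)}\right) = 13 \left(-31 - 7\right) = 13 \left(-38\right) = -494$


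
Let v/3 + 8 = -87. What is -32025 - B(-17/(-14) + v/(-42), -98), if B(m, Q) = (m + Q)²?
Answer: -40125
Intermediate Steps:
v = -285 (v = -24 + 3*(-87) = -24 - 261 = -285)
B(m, Q) = (Q + m)²
-32025 - B(-17/(-14) + v/(-42), -98) = -32025 - (-98 + (-17/(-14) - 285/(-42)))² = -32025 - (-98 + (-17*(-1/14) - 285*(-1/42)))² = -32025 - (-98 + (17/14 + 95/14))² = -32025 - (-98 + 8)² = -32025 - 1*(-90)² = -32025 - 1*8100 = -32025 - 8100 = -40125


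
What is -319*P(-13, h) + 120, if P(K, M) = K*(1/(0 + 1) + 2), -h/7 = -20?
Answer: 12561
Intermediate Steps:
h = 140 (h = -7*(-20) = 140)
P(K, M) = 3*K (P(K, M) = K*(1/1 + 2) = K*(1 + 2) = K*3 = 3*K)
-319*P(-13, h) + 120 = -957*(-13) + 120 = -319*(-39) + 120 = 12441 + 120 = 12561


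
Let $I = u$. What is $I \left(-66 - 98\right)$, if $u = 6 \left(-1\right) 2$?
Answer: $1968$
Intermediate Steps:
$u = -12$ ($u = \left(-6\right) 2 = -12$)
$I = -12$
$I \left(-66 - 98\right) = - 12 \left(-66 - 98\right) = \left(-12\right) \left(-164\right) = 1968$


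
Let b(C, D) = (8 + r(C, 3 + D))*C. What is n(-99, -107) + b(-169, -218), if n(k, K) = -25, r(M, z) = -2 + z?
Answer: 35296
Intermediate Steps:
b(C, D) = C*(9 + D) (b(C, D) = (8 + (-2 + (3 + D)))*C = (8 + (1 + D))*C = (9 + D)*C = C*(9 + D))
n(-99, -107) + b(-169, -218) = -25 - 169*(9 - 218) = -25 - 169*(-209) = -25 + 35321 = 35296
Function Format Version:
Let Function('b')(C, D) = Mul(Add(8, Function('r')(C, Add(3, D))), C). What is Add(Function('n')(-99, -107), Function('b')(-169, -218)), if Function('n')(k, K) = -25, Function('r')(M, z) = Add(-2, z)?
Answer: 35296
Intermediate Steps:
Function('b')(C, D) = Mul(C, Add(9, D)) (Function('b')(C, D) = Mul(Add(8, Add(-2, Add(3, D))), C) = Mul(Add(8, Add(1, D)), C) = Mul(Add(9, D), C) = Mul(C, Add(9, D)))
Add(Function('n')(-99, -107), Function('b')(-169, -218)) = Add(-25, Mul(-169, Add(9, -218))) = Add(-25, Mul(-169, -209)) = Add(-25, 35321) = 35296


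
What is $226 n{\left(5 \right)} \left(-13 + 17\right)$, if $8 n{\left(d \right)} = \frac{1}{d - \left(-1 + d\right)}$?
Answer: $113$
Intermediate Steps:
$n{\left(d \right)} = \frac{1}{8}$ ($n{\left(d \right)} = \frac{1}{8 \left(d - \left(-1 + d\right)\right)} = \frac{1}{8 \cdot 1} = \frac{1}{8} \cdot 1 = \frac{1}{8}$)
$226 n{\left(5 \right)} \left(-13 + 17\right) = 226 \frac{-13 + 17}{8} = 226 \cdot \frac{1}{8} \cdot 4 = 226 \cdot \frac{1}{2} = 113$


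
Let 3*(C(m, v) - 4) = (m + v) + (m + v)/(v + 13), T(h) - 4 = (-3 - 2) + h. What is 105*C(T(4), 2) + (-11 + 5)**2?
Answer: 1928/3 ≈ 642.67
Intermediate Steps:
T(h) = -1 + h (T(h) = 4 + ((-3 - 2) + h) = 4 + (-5 + h) = -1 + h)
C(m, v) = 4 + m/3 + v/3 + (m + v)/(3*(13 + v)) (C(m, v) = 4 + ((m + v) + (m + v)/(v + 13))/3 = 4 + ((m + v) + (m + v)/(13 + v))/3 = 4 + (m + v + (m + v)/(13 + v))/3 = 4 + (m/3 + v/3 + (m + v)/(3*(13 + v))) = 4 + m/3 + v/3 + (m + v)/(3*(13 + v)))
105*C(T(4), 2) + (-11 + 5)**2 = 105*((156 + 2**2 + 14*(-1 + 4) + 26*2 + (-1 + 4)*2)/(3*(13 + 2))) + (-11 + 5)**2 = 105*((1/3)*(156 + 4 + 14*3 + 52 + 3*2)/15) + (-6)**2 = 105*((1/3)*(1/15)*(156 + 4 + 42 + 52 + 6)) + 36 = 105*((1/3)*(1/15)*260) + 36 = 105*(52/9) + 36 = 1820/3 + 36 = 1928/3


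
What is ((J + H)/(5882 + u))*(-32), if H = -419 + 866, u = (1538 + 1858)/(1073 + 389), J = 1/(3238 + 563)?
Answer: -23884694/9825585 ≈ -2.4309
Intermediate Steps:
J = 1/3801 ≈ 0.00026309
u = 1698/731 (u = 3396/1462 = 3396*(1/1462) = 1698/731 ≈ 2.3228)
H = 447
((J + H)/(5882 + u))*(-32) = ((1/3801 + 447)/(5882 + 1698/731))*(-32) = (1699048/(3801*(4301440/731)))*(-32) = ((1699048/3801)*(731/4301440))*(-32) = (11942347/157209360)*(-32) = -23884694/9825585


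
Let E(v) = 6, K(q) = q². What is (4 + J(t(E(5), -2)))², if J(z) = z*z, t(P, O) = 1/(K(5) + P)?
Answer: 14784025/923521 ≈ 16.008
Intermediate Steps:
t(P, O) = 1/(25 + P) (t(P, O) = 1/(5² + P) = 1/(25 + P))
J(z) = z²
(4 + J(t(E(5), -2)))² = (4 + (1/(25 + 6))²)² = (4 + (1/31)²)² = (4 + 1/961)² = (3845/961)² = 14784025/923521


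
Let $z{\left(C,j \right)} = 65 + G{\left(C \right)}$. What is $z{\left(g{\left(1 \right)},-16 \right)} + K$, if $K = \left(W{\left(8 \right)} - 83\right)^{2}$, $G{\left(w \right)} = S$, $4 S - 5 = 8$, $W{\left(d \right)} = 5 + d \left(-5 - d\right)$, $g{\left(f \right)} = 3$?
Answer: $\frac{132769}{4} \approx 33192.0$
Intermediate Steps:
$S = \frac{13}{4}$ ($S = \frac{5}{4} + \frac{1}{4} \cdot 8 = \frac{5}{4} + 2 = \frac{13}{4} \approx 3.25$)
$G{\left(w \right)} = \frac{13}{4}$
$K = 33124$ ($K = \left(\left(5 - 8^{2} - 40\right) - 83\right)^{2} = \left(\left(5 - 64 - 40\right) - 83\right)^{2} = \left(-99 - 83\right)^{2} = \left(-182\right)^{2} = 33124$)
$z{\left(C,j \right)} = \frac{273}{4}$ ($z{\left(C,j \right)} = 65 + \frac{13}{4} = \frac{273}{4}$)
$z{\left(g{\left(1 \right)},-16 \right)} + K = \frac{273}{4} + 33124 = \frac{132769}{4}$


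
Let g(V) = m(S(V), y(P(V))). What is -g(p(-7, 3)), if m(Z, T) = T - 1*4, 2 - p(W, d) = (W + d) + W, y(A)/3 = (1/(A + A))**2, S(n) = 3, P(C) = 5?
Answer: 397/100 ≈ 3.9700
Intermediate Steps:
y(A) = 3/(4*A**2) (y(A) = 3*(1/(A + A))**2 = 3*(1/(2*A))**2 = 3*(1/(4*A**2)) = 3/(4*A**2))
p(W, d) = 2 - d - 2*W (p(W, d) = 2 - ((W + d) + W) = 2 - (d + 2*W) = 2 + (-d - 2*W) = 2 - d - 2*W)
m(Z, T) = -4 + T (m(Z, T) = T - 4 = -4 + T)
g(V) = -397/100 (g(V) = -4 + (3/4)/5**2 = -4 + (3/4)*(1/25) = -4 + 3/100 = -397/100)
-g(p(-7, 3)) = -1*(-397/100) = 397/100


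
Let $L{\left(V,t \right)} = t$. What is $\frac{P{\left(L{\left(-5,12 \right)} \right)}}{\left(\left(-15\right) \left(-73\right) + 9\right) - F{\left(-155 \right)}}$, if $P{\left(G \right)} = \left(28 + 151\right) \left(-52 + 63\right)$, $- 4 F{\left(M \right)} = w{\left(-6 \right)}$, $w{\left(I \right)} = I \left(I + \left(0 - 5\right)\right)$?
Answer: $\frac{3938}{2241} \approx 1.7573$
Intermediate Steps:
$w{\left(I \right)} = I \left(-5 + I\right)$ ($w{\left(I \right)} = I \left(I + \left(0 - 5\right)\right) = I \left(I - 5\right) = I \left(-5 + I\right)$)
$F{\left(M \right)} = - \frac{33}{2}$ ($F{\left(M \right)} = - \frac{\left(-6\right) \left(-5 - 6\right)}{4} = - \frac{\left(-6\right) \left(-11\right)}{4} = \left(- \frac{1}{4}\right) 66 = - \frac{33}{2}$)
$P{\left(G \right)} = 1969$ ($P{\left(G \right)} = 179 \cdot 11 = 1969$)
$\frac{P{\left(L{\left(-5,12 \right)} \right)}}{\left(\left(-15\right) \left(-73\right) + 9\right) - F{\left(-155 \right)}} = \frac{1969}{\left(\left(-15\right) \left(-73\right) + 9\right) - - \frac{33}{2}} = \frac{1969}{\left(1095 + 9\right) + \frac{33}{2}} = \frac{1969}{1104 + \frac{33}{2}} = \frac{1969}{\frac{2241}{2}} = 1969 \cdot \frac{2}{2241} = \frac{3938}{2241}$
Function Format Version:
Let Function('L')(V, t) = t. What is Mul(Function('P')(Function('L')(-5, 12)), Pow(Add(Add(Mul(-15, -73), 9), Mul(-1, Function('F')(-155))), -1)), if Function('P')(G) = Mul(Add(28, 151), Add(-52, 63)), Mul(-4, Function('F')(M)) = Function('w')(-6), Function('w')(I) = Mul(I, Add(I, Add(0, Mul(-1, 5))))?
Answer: Rational(3938, 2241) ≈ 1.7573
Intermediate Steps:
Function('w')(I) = Mul(I, Add(-5, I)) (Function('w')(I) = Mul(I, Add(I, Add(0, -5))) = Mul(I, Add(I, -5)) = Mul(I, Add(-5, I)))
Function('F')(M) = Rational(-33, 2) (Function('F')(M) = Mul(Rational(-1, 4), Mul(-6, Add(-5, -6))) = Mul(Rational(-1, 4), Mul(-6, -11)) = Mul(Rational(-1, 4), 66) = Rational(-33, 2))
Function('P')(G) = 1969 (Function('P')(G) = Mul(179, 11) = 1969)
Mul(Function('P')(Function('L')(-5, 12)), Pow(Add(Add(Mul(-15, -73), 9), Mul(-1, Function('F')(-155))), -1)) = Mul(1969, Pow(Add(Add(Mul(-15, -73), 9), Mul(-1, Rational(-33, 2))), -1)) = Mul(1969, Pow(Add(Add(1095, 9), Rational(33, 2)), -1)) = Mul(1969, Pow(Add(1104, Rational(33, 2)), -1)) = Mul(1969, Pow(Rational(2241, 2), -1)) = Mul(1969, Rational(2, 2241)) = Rational(3938, 2241)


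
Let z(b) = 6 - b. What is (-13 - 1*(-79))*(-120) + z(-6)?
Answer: -7908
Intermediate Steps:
(-13 - 1*(-79))*(-120) + z(-6) = (-13 - 1*(-79))*(-120) + (6 - 1*(-6)) = (-13 + 79)*(-120) + (6 + 6) = 66*(-120) + 12 = -7920 + 12 = -7908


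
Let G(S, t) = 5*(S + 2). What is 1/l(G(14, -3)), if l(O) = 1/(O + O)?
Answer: 160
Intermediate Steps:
G(S, t) = 10 + 5*S (G(S, t) = 5*(2 + S) = 10 + 5*S)
l(O) = 1/(2*O)
1/l(G(14, -3)) = 1/(1/(2*(10 + 5*14))) = 1/(1/(2*(10 + 70))) = 1/((1/2)/80) = 1/((1/2)*(1/80)) = 1/(1/160) = 160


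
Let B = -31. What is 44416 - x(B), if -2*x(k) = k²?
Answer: 89793/2 ≈ 44897.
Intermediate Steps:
x(k) = -k²/2
44416 - x(B) = 44416 - (-1)*(-31)²/2 = 44416 - (-1)*961/2 = 44416 - 1*(-961/2) = 44416 + 961/2 = 89793/2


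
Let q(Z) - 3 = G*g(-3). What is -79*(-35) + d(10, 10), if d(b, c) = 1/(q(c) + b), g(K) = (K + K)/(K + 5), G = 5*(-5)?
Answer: 243321/88 ≈ 2765.0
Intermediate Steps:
G = -25
g(K) = 2*K/(5 + K) (g(K) = (2*K)/(5 + K) = 2*K/(5 + K))
q(Z) = 78 (q(Z) = 3 - 50*(-3)/(5 - 3) = 3 - 50*(-3)/2 = 3 - 25*(-3) = 3 + 75 = 78)
d(b, c) = 1/(78 + b)
-79*(-35) + d(10, 10) = -79*(-35) + 1/(78 + 10) = 2765 + 1/88 = 243321/88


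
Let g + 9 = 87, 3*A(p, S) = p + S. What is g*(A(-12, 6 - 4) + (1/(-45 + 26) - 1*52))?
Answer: -82082/19 ≈ -4320.1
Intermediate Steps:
A(p, S) = S/3 + p/3 (A(p, S) = (p + S)/3 = (S + p)/3 = S/3 + p/3)
g = 78 (g = -9 + 87 = 78)
g*(A(-12, 6 - 4) + (1/(-45 + 26) - 1*52)) = 78*(((6 - 4)/3 + (⅓)*(-12)) + (1/(-45 + 26) - 1*52)) = 78*(((⅓)*2 - 4) + (1/(-19) - 52)) = 78*((⅔ - 4) + (-1/19 - 52)) = 78*(-10/3 - 989/19) = 78*(-3157/57) = -82082/19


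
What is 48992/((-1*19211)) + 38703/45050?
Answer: -1463566267/865455550 ≈ -1.6911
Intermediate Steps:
48992/((-1*19211)) + 38703/45050 = 48992/(-19211) + 38703*(1/45050) = 48992*(-1/19211) + 38703/45050 = -48992/19211 + 38703/45050 = -1463566267/865455550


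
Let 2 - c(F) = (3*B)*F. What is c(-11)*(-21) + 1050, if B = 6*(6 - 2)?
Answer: -15624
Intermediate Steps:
B = 24 (B = 6*4 = 24)
c(F) = 2 - 72*F (c(F) = 2 - 3*24*F = 2 - 72*F)
c(-11)*(-21) + 1050 = (2 - 72*(-11))*(-21) + 1050 = (2 + 792)*(-21) + 1050 = 794*(-21) + 1050 = -16674 + 1050 = -15624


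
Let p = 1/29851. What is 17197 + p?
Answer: 513347648/29851 ≈ 17197.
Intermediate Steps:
p = 1/29851 ≈ 3.3500e-5
17197 + p = 17197 + 1/29851 = 513347648/29851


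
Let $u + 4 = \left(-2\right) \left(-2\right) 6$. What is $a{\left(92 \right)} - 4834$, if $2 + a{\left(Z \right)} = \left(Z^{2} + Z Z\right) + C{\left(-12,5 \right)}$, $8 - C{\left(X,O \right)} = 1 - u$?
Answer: $12119$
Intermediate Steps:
$u = 20$ ($u = -4 + \left(-2\right) \left(-2\right) 6 = -4 + 4 \cdot 6 = -4 + 24 = 20$)
$C{\left(X,O \right)} = 27$ ($C{\left(X,O \right)} = 8 - \left(1 - 20\right) = 8 - -19 = 8 + 19 = 27$)
$a{\left(Z \right)} = 25 + 2 Z^{2}$ ($a{\left(Z \right)} = -2 + \left(\left(Z^{2} + Z Z\right) + 27\right) = -2 + \left(\left(Z^{2} + Z^{2}\right) + 27\right) = -2 + \left(2 Z^{2} + 27\right) = -2 + \left(27 + 2 Z^{2}\right) = 25 + 2 Z^{2}$)
$a{\left(92 \right)} - 4834 = \left(25 + 2 \cdot 92^{2}\right) - 4834 = \left(25 + 2 \cdot 8464\right) - 4834 = \left(25 + 16928\right) - 4834 = 16953 - 4834 = 12119$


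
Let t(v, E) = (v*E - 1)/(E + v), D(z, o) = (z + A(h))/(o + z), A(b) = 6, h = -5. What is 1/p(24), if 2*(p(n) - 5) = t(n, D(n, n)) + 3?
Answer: 394/2673 ≈ 0.14740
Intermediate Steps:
D(z, o) = (6 + z)/(o + z) (D(z, o) = (z + 6)/(o + z) = (6 + z)/(o + z))
t(v, E) = (-1 + E*v)/(E + v) (t(v, E) = (E*v - 1)/(E + v) = (-1 + E*v)/(E + v))
p(n) = 13/2 + (2 + n/2)/(2*(n + (6 + n)/(2*n))) (p(n) = 5 + ((-1 + ((6 + n)/(n + n))*n)/((6 + n)/(n + n) + n) + 3)/2 = 5 + ((-1 + ((6 + n)/((2*n)))*n)/((6 + n)/((2*n)) + n) + 3)/2 = 5 + ((-1 + ((1/(2*n))*(6 + n))*n)/((1/(2*n))*(6 + n) + n) + 3)/2 = 5 + ((-1 + ((6 + n)/(2*n))*n)/((6 + n)/(2*n) + n) + 3)/2 = 5 + ((-1 + (3 + n/2))/(n + (6 + n)/(2*n)) + 3)/2 = 5 + ((2 + n/2)/(n + (6 + n)/(2*n)) + 3)/2 = 5 + (3 + (2 + n/2)/(n + (6 + n)/(2*n)))/2 = 5 + (3/2 + (2 + n/2)/(2*(n + (6 + n)/(2*n)))) = 13/2 + (2 + n/2)/(2*(n + (6 + n)/(2*n))))
1/p(24) = 1/((78 + 17*24 + 27*24²)/(2*(6 + 24 + 2*24²))) = 1/((78 + 408 + 27*576)/(2*(6 + 24 + 2*576))) = 1/((78 + 408 + 15552)/(2*(6 + 24 + 1152))) = 1/((½)*16038/1182) = 1/((½)*(1/1182)*16038) = 1/(2673/394) = 394/2673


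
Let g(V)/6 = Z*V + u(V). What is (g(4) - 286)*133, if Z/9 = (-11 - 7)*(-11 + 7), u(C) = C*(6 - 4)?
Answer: 2036762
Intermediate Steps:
u(C) = 2*C (u(C) = C*2 = 2*C)
Z = 648 (Z = 9*((-11 - 7)*(-11 + 7)) = 9*(-18*(-4)) = 9*72 = 648)
g(V) = 3900*V (g(V) = 6*(648*V + 2*V) = 6*(650*V) = 3900*V)
(g(4) - 286)*133 = (3900*4 - 286)*133 = (15600 - 286)*133 = 15314*133 = 2036762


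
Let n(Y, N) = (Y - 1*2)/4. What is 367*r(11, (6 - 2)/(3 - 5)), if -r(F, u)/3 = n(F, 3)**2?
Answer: -89181/16 ≈ -5573.8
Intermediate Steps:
n(Y, N) = -1/2 + Y/4 (n(Y, N) = (Y - 2)*(1/4) = (-2 + Y)*(1/4) = -1/2 + Y/4)
r(F, u) = -3*(-1/2 + F/4)**2
367*r(11, (6 - 2)/(3 - 5)) = 367*(-3*(-2 + 11)**2/16) = 367*(-3/16*9**2) = 367*(-3/16*81) = 367*(-243/16) = -89181/16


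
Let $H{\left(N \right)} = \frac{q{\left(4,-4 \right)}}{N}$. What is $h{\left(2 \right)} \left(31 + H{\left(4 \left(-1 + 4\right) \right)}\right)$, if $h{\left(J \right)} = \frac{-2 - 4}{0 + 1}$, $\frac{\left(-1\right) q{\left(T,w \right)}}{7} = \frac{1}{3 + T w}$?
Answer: $- \frac{4843}{26} \approx -186.27$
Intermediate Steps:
$q{\left(T,w \right)} = - \frac{7}{3 + T w}$
$h{\left(J \right)} = -6$ ($h{\left(J \right)} = - \frac{6}{1} = \left(-6\right) 1 = -6$)
$H{\left(N \right)} = \frac{7}{13 N}$ ($H{\left(N \right)} = \frac{\left(-7\right) \frac{1}{3 + 4 \left(-4\right)}}{N} = \frac{\left(-7\right) \frac{1}{3 - 16}}{N} = \frac{\left(-7\right) \frac{1}{-13}}{N} = \frac{\left(-7\right) \left(- \frac{1}{13}\right)}{N} = \frac{7}{13 N}$)
$h{\left(2 \right)} \left(31 + H{\left(4 \left(-1 + 4\right) \right)}\right) = - 6 \left(31 + \frac{7}{13 \cdot 4 \left(-1 + 4\right)}\right) = - 6 \left(31 + \frac{7}{13 \cdot 4 \cdot 3}\right) = - 6 \left(31 + \frac{7}{13 \cdot 12}\right) = - 6 \left(31 + \frac{7}{13} \cdot \frac{1}{12}\right) = - 6 \left(31 + \frac{7}{156}\right) = \left(-6\right) \frac{4843}{156} = - \frac{4843}{26}$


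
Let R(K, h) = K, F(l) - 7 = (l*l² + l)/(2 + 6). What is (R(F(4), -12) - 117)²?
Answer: 41209/4 ≈ 10302.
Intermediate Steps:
F(l) = 7 + l/8 + l³/8 (F(l) = 7 + (l*l² + l)/(2 + 6) = 7 + (l³ + l)/8 = 7 + (l + l³)*(⅛) = 7 + (l/8 + l³/8) = 7 + l/8 + l³/8)
(R(F(4), -12) - 117)² = ((7 + (⅛)*4 + (⅛)*4³) - 117)² = ((7 + ½ + (⅛)*64) - 117)² = ((7 + ½ + 8) - 117)² = (31/2 - 117)² = (-203/2)² = 41209/4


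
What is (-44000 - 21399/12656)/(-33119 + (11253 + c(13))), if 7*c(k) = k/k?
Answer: 556885399/276734288 ≈ 2.0123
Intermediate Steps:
c(k) = ⅐ (c(k) = (k/k)/7 = (⅐)*1 = ⅐)
(-44000 - 21399/12656)/(-33119 + (11253 + c(13))) = (-44000 - 21399/12656)/(-33119 + (11253 + ⅐)) = (-44000 - 21399*1/12656)/(-33119 + 78772/7) = (-44000 - 3057/1808)/(-153061/7) = -79555057/1808*(-7/153061) = 556885399/276734288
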